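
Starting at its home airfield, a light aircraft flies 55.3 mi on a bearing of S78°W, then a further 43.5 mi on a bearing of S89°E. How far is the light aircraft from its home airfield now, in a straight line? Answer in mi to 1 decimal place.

Leg 1 (S78°W, 55.3 mi): east 55.3 sin 258° = -54.09, north 55.3 cos 258° = -11.50
Leg 2 (S89°E, 43.5 mi): east 43.5 sin 91° = 43.49, north 43.5 cos 91° = -0.76
Net: -10.60 east, -12.26 north. Distance = √((-10.60)² + (-12.26)²) = 16.203 mi.

16.2 mi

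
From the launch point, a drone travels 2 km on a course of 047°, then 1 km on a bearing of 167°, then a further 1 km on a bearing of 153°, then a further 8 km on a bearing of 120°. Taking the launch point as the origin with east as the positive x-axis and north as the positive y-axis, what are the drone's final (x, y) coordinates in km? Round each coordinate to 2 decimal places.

Leg 1 (047°, 2 km): east 2 sin 47° = 1.46, north 2 cos 47° = 1.36
Leg 2 (167°, 1 km): east 1 sin 167° = 0.22, north 1 cos 167° = -0.97
Leg 3 (153°, 1 km): east 1 sin 153° = 0.45, north 1 cos 153° = -0.89
Leg 4 (120°, 8 km): east 8 sin 120° = 6.93, north 8 cos 120° = -4.00
Summing: 9.07 km east, -4.50 km north → (9.07, -4.50).

(9.07, -4.50)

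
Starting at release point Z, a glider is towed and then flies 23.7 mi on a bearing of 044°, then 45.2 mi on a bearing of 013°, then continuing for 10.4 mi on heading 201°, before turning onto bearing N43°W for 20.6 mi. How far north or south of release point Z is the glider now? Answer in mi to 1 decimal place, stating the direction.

Leg 1 (044°, 23.7 mi): east 23.7 sin 44° = 16.46, north 23.7 cos 44° = 17.05
Leg 2 (013°, 45.2 mi): east 45.2 sin 13° = 10.17, north 45.2 cos 13° = 44.04
Leg 3 (201°, 10.4 mi): east 10.4 sin 201° = -3.73, north 10.4 cos 201° = -9.71
Leg 4 (N43°W, 20.6 mi): east 20.6 sin 317° = -14.05, north 20.6 cos 317° = 15.07
Net north component: 66.45 mi.

66.4 mi north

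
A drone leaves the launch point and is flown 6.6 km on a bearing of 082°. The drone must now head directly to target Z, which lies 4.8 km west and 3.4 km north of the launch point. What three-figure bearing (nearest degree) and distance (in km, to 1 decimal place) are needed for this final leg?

282°, 11.6 km

Leg 1 (082°, 6.6 km): east 6.6 sin 82° = 6.54, north 6.6 cos 82° = 0.92
Current position: (6.54, 0.92). Target: (-4.8, 3.4). Remaining: Δeast = -11.34, Δnorth = 2.48.
Bearing = atan2(-11.34, 2.48) mod 360° = 282.35°; distance = √((-11.34)² + (2.48)²) = 11.604 km.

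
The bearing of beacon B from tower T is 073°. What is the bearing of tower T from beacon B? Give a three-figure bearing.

Back-bearing = 073° + 180° = 253°.

253°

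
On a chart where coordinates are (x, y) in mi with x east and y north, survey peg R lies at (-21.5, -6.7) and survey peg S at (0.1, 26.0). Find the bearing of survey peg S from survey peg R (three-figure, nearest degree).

033°

Δeast = 0.1 − -21.5 = 21.60; Δnorth = 26.0 − -6.7 = 32.70.
Bearing = atan2(Δeast, Δnorth) mod 360° = 33.45° ≈ 033°.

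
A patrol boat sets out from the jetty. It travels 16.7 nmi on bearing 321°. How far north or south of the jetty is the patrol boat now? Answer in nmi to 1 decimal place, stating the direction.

Leg 1 (321°, 16.7 nmi): east 16.7 sin 321° = -10.51, north 16.7 cos 321° = 12.98
Net north component: 12.98 nmi.

13.0 nmi north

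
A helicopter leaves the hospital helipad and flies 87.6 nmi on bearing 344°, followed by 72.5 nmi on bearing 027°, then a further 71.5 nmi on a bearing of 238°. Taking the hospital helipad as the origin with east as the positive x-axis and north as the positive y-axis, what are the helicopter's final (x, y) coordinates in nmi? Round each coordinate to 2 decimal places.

(-51.87, 110.92)

Leg 1 (344°, 87.6 nmi): east 87.6 sin 344° = -24.15, north 87.6 cos 344° = 84.21
Leg 2 (027°, 72.5 nmi): east 72.5 sin 27° = 32.91, north 72.5 cos 27° = 64.60
Leg 3 (238°, 71.5 nmi): east 71.5 sin 238° = -60.64, north 71.5 cos 238° = -37.89
Summing: -51.87 nmi east, 110.92 nmi north → (-51.87, 110.92).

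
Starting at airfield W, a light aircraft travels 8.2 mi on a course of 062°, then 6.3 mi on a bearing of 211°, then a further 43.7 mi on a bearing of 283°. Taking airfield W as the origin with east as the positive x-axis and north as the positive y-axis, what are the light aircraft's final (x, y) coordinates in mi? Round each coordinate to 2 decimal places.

(-38.58, 8.28)

Leg 1 (062°, 8.2 mi): east 8.2 sin 62° = 7.24, north 8.2 cos 62° = 3.85
Leg 2 (211°, 6.3 mi): east 6.3 sin 211° = -3.24, north 6.3 cos 211° = -5.40
Leg 3 (283°, 43.7 mi): east 43.7 sin 283° = -42.58, north 43.7 cos 283° = 9.83
Summing: -38.58 mi east, 8.28 mi north → (-38.58, 8.28).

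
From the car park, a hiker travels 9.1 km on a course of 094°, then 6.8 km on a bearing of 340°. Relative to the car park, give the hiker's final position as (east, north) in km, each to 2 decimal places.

(6.75, 5.76)

Leg 1 (094°, 9.1 km): east 9.1 sin 94° = 9.08, north 9.1 cos 94° = -0.63
Leg 2 (340°, 6.8 km): east 6.8 sin 340° = -2.33, north 6.8 cos 340° = 6.39
Summing: 6.75 km east, 5.76 km north → (6.75, 5.76).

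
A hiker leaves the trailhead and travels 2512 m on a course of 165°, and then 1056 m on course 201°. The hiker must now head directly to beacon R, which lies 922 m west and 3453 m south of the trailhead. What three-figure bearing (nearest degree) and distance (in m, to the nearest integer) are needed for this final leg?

268°, 1194 m

Leg 1 (165°, 2512 m): east 2512 sin 165° = 650.15, north 2512 cos 165° = -2426.41
Leg 2 (201°, 1056 m): east 1056 sin 201° = -378.44, north 1056 cos 201° = -985.86
Current position: (271.72, -3412.27). Target: (-922, -3453). Remaining: Δeast = -1193.72, Δnorth = -40.73.
Bearing = atan2(-1193.72, -40.73) mod 360° = 268.05°; distance = √((-1193.72)² + (-40.73)²) = 1194.412 m.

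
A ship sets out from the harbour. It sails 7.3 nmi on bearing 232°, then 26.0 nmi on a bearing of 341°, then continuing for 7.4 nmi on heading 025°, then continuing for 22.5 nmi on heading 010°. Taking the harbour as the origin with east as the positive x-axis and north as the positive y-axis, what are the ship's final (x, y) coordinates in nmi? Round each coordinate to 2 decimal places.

Leg 1 (232°, 7.3 nmi): east 7.3 sin 232° = -5.75, north 7.3 cos 232° = -4.49
Leg 2 (341°, 26.0 nmi): east 26.0 sin 341° = -8.46, north 26.0 cos 341° = 24.58
Leg 3 (025°, 7.4 nmi): east 7.4 sin 25° = 3.13, north 7.4 cos 25° = 6.71
Leg 4 (010°, 22.5 nmi): east 22.5 sin 10° = 3.91, north 22.5 cos 10° = 22.16
Summing: -7.18 nmi east, 48.95 nmi north → (-7.18, 48.95).

(-7.18, 48.95)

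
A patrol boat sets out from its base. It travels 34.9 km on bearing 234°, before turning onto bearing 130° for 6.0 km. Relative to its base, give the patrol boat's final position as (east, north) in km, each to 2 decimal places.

Leg 1 (234°, 34.9 km): east 34.9 sin 234° = -28.23, north 34.9 cos 234° = -20.51
Leg 2 (130°, 6.0 km): east 6.0 sin 130° = 4.60, north 6.0 cos 130° = -3.86
Summing: -23.64 km east, -24.37 km north → (-23.64, -24.37).

(-23.64, -24.37)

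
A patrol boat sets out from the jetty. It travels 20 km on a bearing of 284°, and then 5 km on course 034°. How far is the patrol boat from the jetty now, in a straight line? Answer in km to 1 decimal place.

Leg 1 (284°, 20 km): east 20 sin 284° = -19.41, north 20 cos 284° = 4.84
Leg 2 (034°, 5 km): east 5 sin 34° = 2.80, north 5 cos 34° = 4.15
Net: -16.61 east, 8.98 north. Distance = √((-16.61)² + (8.98)²) = 18.884 km.

18.9 km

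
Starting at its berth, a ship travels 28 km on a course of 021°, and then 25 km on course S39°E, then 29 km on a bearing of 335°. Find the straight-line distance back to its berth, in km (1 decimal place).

35.7 km

Leg 1 (021°, 28 km): east 28 sin 21° = 10.03, north 28 cos 21° = 26.14
Leg 2 (S39°E, 25 km): east 25 sin 141° = 15.73, north 25 cos 141° = -19.43
Leg 3 (335°, 29 km): east 29 sin 335° = -12.26, north 29 cos 335° = 26.28
Net: 13.51 east, 32.99 north. Distance = √((13.51)² + (32.99)²) = 35.654 km.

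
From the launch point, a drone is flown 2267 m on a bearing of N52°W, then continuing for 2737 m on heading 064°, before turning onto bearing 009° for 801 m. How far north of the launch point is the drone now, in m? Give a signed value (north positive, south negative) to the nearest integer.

Leg 1 (N52°W, 2267 m): east 2267 sin 308° = -1786.42, north 2267 cos 308° = 1395.70
Leg 2 (064°, 2737 m): east 2737 sin 64° = 2460.00, north 2737 cos 64° = 1199.82
Leg 3 (009°, 801 m): east 801 sin 9° = 125.30, north 801 cos 9° = 791.14
Net north component: 3386.66 m.

3387 m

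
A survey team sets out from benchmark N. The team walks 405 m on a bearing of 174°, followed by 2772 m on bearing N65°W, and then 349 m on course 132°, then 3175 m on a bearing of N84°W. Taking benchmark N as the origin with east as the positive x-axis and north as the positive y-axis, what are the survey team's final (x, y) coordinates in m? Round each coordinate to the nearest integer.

Leg 1 (174°, 405 m): east 405 sin 174° = 42.33, north 405 cos 174° = -402.78
Leg 2 (N65°W, 2772 m): east 2772 sin 295° = -2512.29, north 2772 cos 295° = 1171.50
Leg 3 (132°, 349 m): east 349 sin 132° = 259.36, north 349 cos 132° = -233.53
Leg 4 (N84°W, 3175 m): east 3175 sin 276° = -3157.61, north 3175 cos 276° = 331.88
Summing: -5368.20 m east, 867.07 m north → (-5368, 867).

(-5368, 867)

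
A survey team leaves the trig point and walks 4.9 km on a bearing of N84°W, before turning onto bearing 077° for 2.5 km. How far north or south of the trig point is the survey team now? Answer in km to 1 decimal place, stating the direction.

1.1 km north

Leg 1 (N84°W, 4.9 km): east 4.9 sin 276° = -4.87, north 4.9 cos 276° = 0.51
Leg 2 (077°, 2.5 km): east 2.5 sin 77° = 2.44, north 2.5 cos 77° = 0.56
Net north component: 1.07 km.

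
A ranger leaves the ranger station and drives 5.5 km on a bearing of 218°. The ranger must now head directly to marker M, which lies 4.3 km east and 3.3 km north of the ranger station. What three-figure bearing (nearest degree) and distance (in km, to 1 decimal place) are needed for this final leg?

Leg 1 (218°, 5.5 km): east 5.5 sin 218° = -3.39, north 5.5 cos 218° = -4.33
Current position: (-3.39, -4.33). Target: (4.3, 3.3). Remaining: Δeast = 7.69, Δnorth = 7.63.
Bearing = atan2(7.69, 7.63) mod 360° = 45.19°; distance = √((7.69)² + (7.63)²) = 10.833 km.

045°, 10.8 km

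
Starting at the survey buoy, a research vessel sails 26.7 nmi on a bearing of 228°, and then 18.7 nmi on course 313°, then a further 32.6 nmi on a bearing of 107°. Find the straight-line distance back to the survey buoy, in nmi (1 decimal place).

14.8 nmi

Leg 1 (228°, 26.7 nmi): east 26.7 sin 228° = -19.84, north 26.7 cos 228° = -17.87
Leg 2 (313°, 18.7 nmi): east 18.7 sin 313° = -13.68, north 18.7 cos 313° = 12.75
Leg 3 (107°, 32.6 nmi): east 32.6 sin 107° = 31.18, north 32.6 cos 107° = -9.53
Net: -2.34 east, -14.64 north. Distance = √((-2.34)² + (-14.64)²) = 14.830 nmi.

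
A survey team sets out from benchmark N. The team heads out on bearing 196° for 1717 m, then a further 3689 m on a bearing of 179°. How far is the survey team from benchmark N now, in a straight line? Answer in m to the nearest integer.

5355 m

Leg 1 (196°, 1717 m): east 1717 sin 196° = -473.27, north 1717 cos 196° = -1650.49
Leg 2 (179°, 3689 m): east 3689 sin 179° = 64.38, north 3689 cos 179° = -3688.44
Net: -408.89 east, -5338.92 north. Distance = √((-408.89)² + (-5338.92)²) = 5354.559 m.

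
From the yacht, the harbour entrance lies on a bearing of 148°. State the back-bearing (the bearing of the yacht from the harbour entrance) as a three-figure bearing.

Back-bearing = 148° + 180° = 328°.

328°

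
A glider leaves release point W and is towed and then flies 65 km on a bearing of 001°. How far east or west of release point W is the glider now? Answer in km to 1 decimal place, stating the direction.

1.1 km east

Leg 1 (001°, 65 km): east 65 sin 1° = 1.13, north 65 cos 1° = 64.99
Net east component: 1.13 km.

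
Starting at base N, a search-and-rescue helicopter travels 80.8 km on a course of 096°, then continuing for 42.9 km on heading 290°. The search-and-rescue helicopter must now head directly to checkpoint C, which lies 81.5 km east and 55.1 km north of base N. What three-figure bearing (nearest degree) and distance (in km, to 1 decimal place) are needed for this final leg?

Leg 1 (096°, 80.8 km): east 80.8 sin 96° = 80.36, north 80.8 cos 96° = -8.45
Leg 2 (290°, 42.9 km): east 42.9 sin 290° = -40.31, north 42.9 cos 290° = 14.67
Current position: (40.04, 6.23). Target: (81.5, 55.1). Remaining: Δeast = 41.46, Δnorth = 48.87.
Bearing = atan2(41.46, 48.87) mod 360° = 40.31°; distance = √((41.46)² + (48.87)²) = 64.087 km.

040°, 64.1 km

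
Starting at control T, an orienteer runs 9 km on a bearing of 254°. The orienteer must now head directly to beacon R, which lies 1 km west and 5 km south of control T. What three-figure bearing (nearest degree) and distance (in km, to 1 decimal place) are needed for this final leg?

108°, 8.1 km

Leg 1 (254°, 9 km): east 9 sin 254° = -8.65, north 9 cos 254° = -2.48
Current position: (-8.65, -2.48). Target: (-1, -5). Remaining: Δeast = 7.65, Δnorth = -2.52.
Bearing = atan2(7.65, -2.52) mod 360° = 108.22°; distance = √((7.65)² + (-2.52)²) = 8.055 km.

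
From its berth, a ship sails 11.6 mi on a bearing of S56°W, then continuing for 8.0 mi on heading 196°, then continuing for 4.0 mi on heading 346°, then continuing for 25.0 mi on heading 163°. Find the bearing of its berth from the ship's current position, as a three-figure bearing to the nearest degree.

Leg 1 (S56°W, 11.6 mi): east 11.6 sin 236° = -9.62, north 11.6 cos 236° = -6.49
Leg 2 (196°, 8.0 mi): east 8.0 sin 196° = -2.21, north 8.0 cos 196° = -7.69
Leg 3 (346°, 4.0 mi): east 4.0 sin 346° = -0.97, north 4.0 cos 346° = 3.88
Leg 4 (163°, 25.0 mi): east 25.0 sin 163° = 7.31, north 25.0 cos 163° = -23.91
Net displacement: -5.48 east, -34.20 north. Direction back to start is (5.48, 34.20): bearing = atan2(5.48, 34.20) mod 360° = 9.10° ≈ 009°.

009°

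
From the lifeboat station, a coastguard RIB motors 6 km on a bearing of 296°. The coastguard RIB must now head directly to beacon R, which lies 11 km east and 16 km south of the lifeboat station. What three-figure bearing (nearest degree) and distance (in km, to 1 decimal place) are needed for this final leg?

139°, 24.8 km

Leg 1 (296°, 6 km): east 6 sin 296° = -5.39, north 6 cos 296° = 2.63
Current position: (-5.39, 2.63). Target: (11, -16). Remaining: Δeast = 16.39, Δnorth = -18.63.
Bearing = atan2(16.39, -18.63) mod 360° = 138.66°; distance = √((16.39)² + (-18.63)²) = 24.815 km.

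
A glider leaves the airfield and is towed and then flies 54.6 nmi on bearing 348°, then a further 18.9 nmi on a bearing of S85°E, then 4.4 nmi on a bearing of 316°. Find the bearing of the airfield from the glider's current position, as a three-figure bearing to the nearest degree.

Leg 1 (348°, 54.6 nmi): east 54.6 sin 348° = -11.35, north 54.6 cos 348° = 53.41
Leg 2 (S85°E, 18.9 nmi): east 18.9 sin 95° = 18.83, north 18.9 cos 95° = -1.65
Leg 3 (316°, 4.4 nmi): east 4.4 sin 316° = -3.06, north 4.4 cos 316° = 3.17
Net displacement: 4.42 east, 54.92 north. Direction back to start is (-4.42, -54.92): bearing = atan2(-4.42, -54.92) mod 360° = 184.60° ≈ 185°.

185°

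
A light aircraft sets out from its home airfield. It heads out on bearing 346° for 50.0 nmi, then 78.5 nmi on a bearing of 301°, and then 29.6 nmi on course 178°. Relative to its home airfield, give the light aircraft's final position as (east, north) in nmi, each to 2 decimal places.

Leg 1 (346°, 50.0 nmi): east 50.0 sin 346° = -12.10, north 50.0 cos 346° = 48.51
Leg 2 (301°, 78.5 nmi): east 78.5 sin 301° = -67.29, north 78.5 cos 301° = 40.43
Leg 3 (178°, 29.6 nmi): east 29.6 sin 178° = 1.03, north 29.6 cos 178° = -29.58
Summing: -78.35 nmi east, 59.36 nmi north → (-78.35, 59.36).

(-78.35, 59.36)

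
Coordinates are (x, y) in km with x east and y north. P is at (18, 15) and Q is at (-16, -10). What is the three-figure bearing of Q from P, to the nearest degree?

Δeast = -16 − 18 = -34.00; Δnorth = -10 − 15 = -25.00.
Bearing = atan2(Δeast, Δnorth) mod 360° = 233.67° ≈ 234°.

234°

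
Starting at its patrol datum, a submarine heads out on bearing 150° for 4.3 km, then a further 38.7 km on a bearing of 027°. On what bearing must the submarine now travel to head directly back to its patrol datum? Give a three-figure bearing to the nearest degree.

Leg 1 (150°, 4.3 km): east 4.3 sin 150° = 2.15, north 4.3 cos 150° = -3.72
Leg 2 (027°, 38.7 km): east 38.7 sin 27° = 17.57, north 38.7 cos 27° = 34.48
Net displacement: 19.72 east, 30.76 north. Direction back to start is (-19.72, -30.76): bearing = atan2(-19.72, -30.76) mod 360° = 212.66° ≈ 213°.

213°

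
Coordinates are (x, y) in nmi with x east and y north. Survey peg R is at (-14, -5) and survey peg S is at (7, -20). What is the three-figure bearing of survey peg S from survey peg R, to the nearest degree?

126°

Δeast = 7 − -14 = 21.00; Δnorth = -20 − -5 = -15.00.
Bearing = atan2(Δeast, Δnorth) mod 360° = 125.54° ≈ 126°.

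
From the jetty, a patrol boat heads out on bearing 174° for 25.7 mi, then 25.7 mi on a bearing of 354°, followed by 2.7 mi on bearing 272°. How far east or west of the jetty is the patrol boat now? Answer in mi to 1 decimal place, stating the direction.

2.7 mi west

Leg 1 (174°, 25.7 mi): east 25.7 sin 174° = 2.69, north 25.7 cos 174° = -25.56
Leg 2 (354°, 25.7 mi): east 25.7 sin 354° = -2.69, north 25.7 cos 354° = 25.56
Leg 3 (272°, 2.7 mi): east 2.7 sin 272° = -2.70, north 2.7 cos 272° = 0.09
Net east component: -2.70 mi.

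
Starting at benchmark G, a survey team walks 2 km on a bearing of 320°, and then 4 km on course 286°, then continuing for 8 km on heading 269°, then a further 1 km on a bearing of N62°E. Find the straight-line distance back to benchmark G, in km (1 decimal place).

12.6 km

Leg 1 (320°, 2 km): east 2 sin 320° = -1.29, north 2 cos 320° = 1.53
Leg 2 (286°, 4 km): east 4 sin 286° = -3.85, north 4 cos 286° = 1.10
Leg 3 (269°, 8 km): east 8 sin 269° = -8.00, north 8 cos 269° = -0.14
Leg 4 (N62°E, 1 km): east 1 sin 62° = 0.88, north 1 cos 62° = 0.47
Net: -12.25 east, 2.96 north. Distance = √((-12.25)² + (2.96)²) = 12.600 km.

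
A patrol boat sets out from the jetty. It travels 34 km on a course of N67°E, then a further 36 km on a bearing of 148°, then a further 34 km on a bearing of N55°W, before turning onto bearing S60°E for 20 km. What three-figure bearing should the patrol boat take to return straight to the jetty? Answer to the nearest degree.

Leg 1 (N67°E, 34 km): east 34 sin 67° = 31.30, north 34 cos 67° = 13.28
Leg 2 (148°, 36 km): east 36 sin 148° = 19.08, north 36 cos 148° = -30.53
Leg 3 (N55°W, 34 km): east 34 sin 305° = -27.85, north 34 cos 305° = 19.50
Leg 4 (S60°E, 20 km): east 20 sin 120° = 17.32, north 20 cos 120° = -10.00
Net displacement: 39.84 east, -7.74 north. Direction back to start is (-39.84, 7.74): bearing = atan2(-39.84, 7.74) mod 360° = 281.00° ≈ 281°.

281°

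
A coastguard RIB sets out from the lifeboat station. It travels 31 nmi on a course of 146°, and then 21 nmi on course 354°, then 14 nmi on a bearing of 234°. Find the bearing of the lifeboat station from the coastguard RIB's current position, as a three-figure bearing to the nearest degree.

Leg 1 (146°, 31 nmi): east 31 sin 146° = 17.33, north 31 cos 146° = -25.70
Leg 2 (354°, 21 nmi): east 21 sin 354° = -2.20, north 21 cos 354° = 20.88
Leg 3 (234°, 14 nmi): east 14 sin 234° = -11.33, north 14 cos 234° = -8.23
Net displacement: 3.81 east, -13.04 north. Direction back to start is (-3.81, 13.04): bearing = atan2(-3.81, 13.04) mod 360° = 343.70° ≈ 344°.

344°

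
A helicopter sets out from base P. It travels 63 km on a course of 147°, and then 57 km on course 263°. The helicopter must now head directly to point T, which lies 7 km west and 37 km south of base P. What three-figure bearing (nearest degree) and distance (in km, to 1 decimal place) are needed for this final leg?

034°, 27.4 km

Leg 1 (147°, 63 km): east 63 sin 147° = 34.31, north 63 cos 147° = -52.84
Leg 2 (263°, 57 km): east 57 sin 263° = -56.58, north 57 cos 263° = -6.95
Current position: (-22.26, -59.78). Target: (-7, -37). Remaining: Δeast = 15.26, Δnorth = 22.78.
Bearing = atan2(15.26, 22.78) mod 360° = 33.82°; distance = √((15.26)² + (22.78)²) = 27.423 km.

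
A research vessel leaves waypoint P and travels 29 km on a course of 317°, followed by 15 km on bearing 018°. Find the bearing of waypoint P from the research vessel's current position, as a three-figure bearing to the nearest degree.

Leg 1 (317°, 29 km): east 29 sin 317° = -19.78, north 29 cos 317° = 21.21
Leg 2 (018°, 15 km): east 15 sin 18° = 4.64, north 15 cos 18° = 14.27
Net displacement: -15.14 east, 35.48 north. Direction back to start is (15.14, -35.48): bearing = atan2(15.14, -35.48) mod 360° = 156.88° ≈ 157°.

157°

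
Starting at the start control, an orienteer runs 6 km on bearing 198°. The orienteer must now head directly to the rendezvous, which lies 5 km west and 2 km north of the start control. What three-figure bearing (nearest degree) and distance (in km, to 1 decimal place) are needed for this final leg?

338°, 8.3 km

Leg 1 (198°, 6 km): east 6 sin 198° = -1.85, north 6 cos 198° = -5.71
Current position: (-1.85, -5.71). Target: (-5, 2). Remaining: Δeast = -3.15, Δnorth = 7.71.
Bearing = atan2(-3.15, 7.71) mod 360° = 337.79°; distance = √((-3.15)² + (7.71)²) = 8.324 km.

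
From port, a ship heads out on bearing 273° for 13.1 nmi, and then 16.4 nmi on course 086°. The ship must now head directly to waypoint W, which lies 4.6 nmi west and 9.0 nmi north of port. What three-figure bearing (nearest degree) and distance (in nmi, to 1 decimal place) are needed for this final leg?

312°, 10.7 nmi

Leg 1 (273°, 13.1 nmi): east 13.1 sin 273° = -13.08, north 13.1 cos 273° = 0.69
Leg 2 (086°, 16.4 nmi): east 16.4 sin 86° = 16.36, north 16.4 cos 86° = 1.14
Current position: (3.28, 1.83). Target: (-4.6, 9.0). Remaining: Δeast = -7.88, Δnorth = 7.17.
Bearing = atan2(-7.88, 7.17) mod 360° = 312.31°; distance = √((-7.88)² + (7.17)²) = 10.653 nmi.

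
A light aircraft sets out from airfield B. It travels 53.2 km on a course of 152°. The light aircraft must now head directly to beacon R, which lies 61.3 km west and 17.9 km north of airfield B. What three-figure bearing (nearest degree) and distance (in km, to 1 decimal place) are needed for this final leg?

Leg 1 (152°, 53.2 km): east 53.2 sin 152° = 24.98, north 53.2 cos 152° = -46.97
Current position: (24.98, -46.97). Target: (-61.3, 17.9). Remaining: Δeast = -86.28, Δnorth = 64.87.
Bearing = atan2(-86.28, 64.87) mod 360° = 306.94°; distance = √((-86.28)² + (64.87)²) = 107.944 km.

307°, 107.9 km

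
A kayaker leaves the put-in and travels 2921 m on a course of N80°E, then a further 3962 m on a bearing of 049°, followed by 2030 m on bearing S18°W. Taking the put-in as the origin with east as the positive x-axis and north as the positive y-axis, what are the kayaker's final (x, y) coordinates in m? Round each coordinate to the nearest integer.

(5239, 1176)

Leg 1 (N80°E, 2921 m): east 2921 sin 80° = 2876.62, north 2921 cos 80° = 507.23
Leg 2 (049°, 3962 m): east 3962 sin 49° = 2990.16, north 3962 cos 49° = 2599.31
Leg 3 (S18°W, 2030 m): east 2030 sin 198° = -627.30, north 2030 cos 198° = -1930.64
Summing: 5239.48 m east, 1175.89 m north → (5239, 1176).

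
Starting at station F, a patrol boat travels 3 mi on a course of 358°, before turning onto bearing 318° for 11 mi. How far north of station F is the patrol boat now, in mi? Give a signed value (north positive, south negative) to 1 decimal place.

11.2 mi

Leg 1 (358°, 3 mi): east 3 sin 358° = -0.10, north 3 cos 358° = 3.00
Leg 2 (318°, 11 mi): east 11 sin 318° = -7.36, north 11 cos 318° = 8.17
Net north component: 11.17 mi.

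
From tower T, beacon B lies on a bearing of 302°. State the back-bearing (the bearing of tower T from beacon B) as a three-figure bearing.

Back-bearing = 302° − 180° = 122°.

122°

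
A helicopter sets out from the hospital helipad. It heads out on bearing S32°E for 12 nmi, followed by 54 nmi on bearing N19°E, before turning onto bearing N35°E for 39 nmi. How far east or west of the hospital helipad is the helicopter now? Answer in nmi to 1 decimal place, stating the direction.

Leg 1 (S32°E, 12 nmi): east 12 sin 148° = 6.36, north 12 cos 148° = -10.18
Leg 2 (N19°E, 54 nmi): east 54 sin 19° = 17.58, north 54 cos 19° = 51.06
Leg 3 (N35°E, 39 nmi): east 39 sin 35° = 22.37, north 39 cos 35° = 31.95
Net east component: 46.31 nmi.

46.3 nmi east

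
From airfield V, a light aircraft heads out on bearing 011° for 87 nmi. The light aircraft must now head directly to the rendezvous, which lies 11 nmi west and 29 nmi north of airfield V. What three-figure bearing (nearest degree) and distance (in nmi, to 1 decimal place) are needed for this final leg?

Leg 1 (011°, 87 nmi): east 87 sin 11° = 16.60, north 87 cos 11° = 85.40
Current position: (16.60, 85.40). Target: (-11, 29). Remaining: Δeast = -27.60, Δnorth = -56.40.
Bearing = atan2(-27.60, -56.40) mod 360° = 206.08°; distance = √((-27.60)² + (-56.40)²) = 62.793 nmi.

206°, 62.8 nmi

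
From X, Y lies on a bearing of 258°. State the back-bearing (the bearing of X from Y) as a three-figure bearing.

078°

Back-bearing = 258° − 180° = 078°.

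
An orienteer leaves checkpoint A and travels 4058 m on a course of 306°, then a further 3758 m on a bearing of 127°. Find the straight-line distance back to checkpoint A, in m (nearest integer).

Leg 1 (306°, 4058 m): east 4058 sin 306° = -3282.99, north 4058 cos 306° = 2385.23
Leg 2 (127°, 3758 m): east 3758 sin 127° = 3001.27, north 3758 cos 127° = -2261.62
Net: -281.72 east, 123.61 north. Distance = √((-281.72)² + (123.61)²) = 307.645 m.

308 m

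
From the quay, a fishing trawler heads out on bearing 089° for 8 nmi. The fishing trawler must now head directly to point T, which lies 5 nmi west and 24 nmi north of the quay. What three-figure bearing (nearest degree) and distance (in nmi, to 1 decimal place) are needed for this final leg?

331°, 27.2 nmi

Leg 1 (089°, 8 nmi): east 8 sin 89° = 8.00, north 8 cos 89° = 0.14
Current position: (8.00, 0.14). Target: (-5, 24). Remaining: Δeast = -13.00, Δnorth = 23.86.
Bearing = atan2(-13.00, 23.86) mod 360° = 331.42°; distance = √((-13.00)² + (23.86)²) = 27.171 nmi.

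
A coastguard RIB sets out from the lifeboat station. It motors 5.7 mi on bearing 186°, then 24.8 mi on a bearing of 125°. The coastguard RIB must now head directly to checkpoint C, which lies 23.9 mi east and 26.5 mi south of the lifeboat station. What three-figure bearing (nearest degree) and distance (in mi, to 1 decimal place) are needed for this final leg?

Leg 1 (186°, 5.7 mi): east 5.7 sin 186° = -0.60, north 5.7 cos 186° = -5.67
Leg 2 (125°, 24.8 mi): east 24.8 sin 125° = 20.31, north 24.8 cos 125° = -14.22
Current position: (19.72, -19.89). Target: (23.9, -26.5). Remaining: Δeast = 4.18, Δnorth = -6.61.
Bearing = atan2(4.18, -6.61) mod 360° = 147.67°; distance = √((4.18)² + (-6.61)²) = 7.818 mi.

148°, 7.8 mi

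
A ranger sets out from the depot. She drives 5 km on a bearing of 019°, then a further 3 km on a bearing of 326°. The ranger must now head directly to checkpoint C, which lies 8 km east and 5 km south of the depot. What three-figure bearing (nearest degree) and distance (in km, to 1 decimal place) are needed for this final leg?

147°, 14.6 km

Leg 1 (019°, 5 km): east 5 sin 19° = 1.63, north 5 cos 19° = 4.73
Leg 2 (326°, 3 km): east 3 sin 326° = -1.68, north 3 cos 326° = 2.49
Current position: (-0.05, 7.21). Target: (8, -5). Remaining: Δeast = 8.05, Δnorth = -12.21.
Bearing = atan2(8.05, -12.21) mod 360° = 146.61°; distance = √((8.05)² + (-12.21)²) = 14.629 km.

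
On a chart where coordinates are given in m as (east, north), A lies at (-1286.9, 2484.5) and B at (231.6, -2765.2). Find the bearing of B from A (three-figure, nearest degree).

164°

Δeast = 231.6 − -1286.9 = 1518.50; Δnorth = -2765.2 − 2484.5 = -5249.70.
Bearing = atan2(Δeast, Δnorth) mod 360° = 163.87° ≈ 164°.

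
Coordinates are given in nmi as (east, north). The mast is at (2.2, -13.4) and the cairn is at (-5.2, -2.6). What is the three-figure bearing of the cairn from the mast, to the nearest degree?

326°

Δeast = -5.2 − 2.2 = -7.40; Δnorth = -2.6 − -13.4 = 10.80.
Bearing = atan2(Δeast, Δnorth) mod 360° = 325.58° ≈ 326°.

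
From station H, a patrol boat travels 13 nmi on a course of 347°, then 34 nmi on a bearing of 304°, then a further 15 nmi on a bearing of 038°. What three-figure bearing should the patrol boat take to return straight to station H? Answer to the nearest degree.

153°

Leg 1 (347°, 13 nmi): east 13 sin 347° = -2.92, north 13 cos 347° = 12.67
Leg 2 (304°, 34 nmi): east 34 sin 304° = -28.19, north 34 cos 304° = 19.01
Leg 3 (038°, 15 nmi): east 15 sin 38° = 9.23, north 15 cos 38° = 11.82
Net displacement: -21.88 east, 43.50 north. Direction back to start is (21.88, -43.50): bearing = atan2(21.88, -43.50) mod 360° = 153.30° ≈ 153°.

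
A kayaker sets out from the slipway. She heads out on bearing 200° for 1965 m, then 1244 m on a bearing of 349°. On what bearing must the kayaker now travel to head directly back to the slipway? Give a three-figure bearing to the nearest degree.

055°

Leg 1 (200°, 1965 m): east 1965 sin 200° = -672.07, north 1965 cos 200° = -1846.50
Leg 2 (349°, 1244 m): east 1244 sin 349° = -237.37, north 1244 cos 349° = 1221.14
Net displacement: -909.44 east, -625.35 north. Direction back to start is (909.44, 625.35): bearing = atan2(909.44, 625.35) mod 360° = 55.49° ≈ 055°.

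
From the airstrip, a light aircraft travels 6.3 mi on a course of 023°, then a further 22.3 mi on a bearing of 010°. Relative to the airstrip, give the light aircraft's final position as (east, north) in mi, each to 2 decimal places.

Leg 1 (023°, 6.3 mi): east 6.3 sin 23° = 2.46, north 6.3 cos 23° = 5.80
Leg 2 (010°, 22.3 mi): east 22.3 sin 10° = 3.87, north 22.3 cos 10° = 21.96
Summing: 6.33 mi east, 27.76 mi north → (6.33, 27.76).

(6.33, 27.76)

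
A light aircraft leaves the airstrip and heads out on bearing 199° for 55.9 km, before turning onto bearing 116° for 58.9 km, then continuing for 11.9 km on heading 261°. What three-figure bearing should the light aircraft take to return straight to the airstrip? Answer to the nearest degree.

344°

Leg 1 (199°, 55.9 km): east 55.9 sin 199° = -18.20, north 55.9 cos 199° = -52.85
Leg 2 (116°, 58.9 km): east 58.9 sin 116° = 52.94, north 58.9 cos 116° = -25.82
Leg 3 (261°, 11.9 km): east 11.9 sin 261° = -11.75, north 11.9 cos 261° = -1.86
Net displacement: 22.99 east, -80.54 north. Direction back to start is (-22.99, 80.54): bearing = atan2(-22.99, 80.54) mod 360° = 344.07° ≈ 344°.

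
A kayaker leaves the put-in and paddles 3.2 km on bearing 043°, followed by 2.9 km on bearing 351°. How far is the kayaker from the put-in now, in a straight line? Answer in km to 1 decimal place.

5.5 km

Leg 1 (043°, 3.2 km): east 3.2 sin 43° = 2.18, north 3.2 cos 43° = 2.34
Leg 2 (351°, 2.9 km): east 2.9 sin 351° = -0.45, north 2.9 cos 351° = 2.86
Net: 1.73 east, 5.20 north. Distance = √((1.73)² + (5.20)²) = 5.484 km.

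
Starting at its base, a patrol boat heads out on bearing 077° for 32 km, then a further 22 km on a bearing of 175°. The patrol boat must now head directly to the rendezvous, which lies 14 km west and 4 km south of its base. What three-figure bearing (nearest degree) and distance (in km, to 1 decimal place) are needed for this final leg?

Leg 1 (077°, 32 km): east 32 sin 77° = 31.18, north 32 cos 77° = 7.20
Leg 2 (175°, 22 km): east 22 sin 175° = 1.92, north 22 cos 175° = -21.92
Current position: (33.10, -14.72). Target: (-14, -4). Remaining: Δeast = -47.10, Δnorth = 10.72.
Bearing = atan2(-47.10, 10.72) mod 360° = 282.82°; distance = √((-47.10)² + (10.72)²) = 48.301 km.

283°, 48.3 km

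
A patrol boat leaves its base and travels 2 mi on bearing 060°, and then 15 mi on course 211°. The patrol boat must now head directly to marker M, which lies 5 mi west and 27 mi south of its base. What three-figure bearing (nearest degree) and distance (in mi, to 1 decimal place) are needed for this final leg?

176°, 15.2 mi

Leg 1 (060°, 2 mi): east 2 sin 60° = 1.73, north 2 cos 60° = 1.00
Leg 2 (211°, 15 mi): east 15 sin 211° = -7.73, north 15 cos 211° = -12.86
Current position: (-5.99, -11.86). Target: (-5, -27). Remaining: Δeast = 0.99, Δnorth = -15.14.
Bearing = atan2(0.99, -15.14) mod 360° = 176.25°; distance = √((0.99)² + (-15.14)²) = 15.175 mi.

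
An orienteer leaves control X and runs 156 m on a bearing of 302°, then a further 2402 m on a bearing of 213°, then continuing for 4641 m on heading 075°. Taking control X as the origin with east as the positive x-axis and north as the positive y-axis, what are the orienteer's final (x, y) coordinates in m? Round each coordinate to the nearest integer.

Leg 1 (302°, 156 m): east 156 sin 302° = -132.30, north 156 cos 302° = 82.67
Leg 2 (213°, 2402 m): east 2402 sin 213° = -1308.22, north 2402 cos 213° = -2014.49
Leg 3 (075°, 4641 m): east 4641 sin 75° = 4482.86, north 4641 cos 75° = 1201.18
Summing: 3042.34 m east, -730.64 m north → (3042, -731).

(3042, -731)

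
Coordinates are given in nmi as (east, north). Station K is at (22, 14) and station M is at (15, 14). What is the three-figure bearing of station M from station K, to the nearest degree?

Δeast = 15 − 22 = -7.00; Δnorth = 14 − 14 = 0.00.
Bearing = atan2(Δeast, Δnorth) mod 360° = 270.00° ≈ 270°.

270°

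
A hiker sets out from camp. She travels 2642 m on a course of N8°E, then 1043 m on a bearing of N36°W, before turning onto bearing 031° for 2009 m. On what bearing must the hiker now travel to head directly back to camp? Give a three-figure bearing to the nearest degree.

189°

Leg 1 (N8°E, 2642 m): east 2642 sin 8° = 367.70, north 2642 cos 8° = 2616.29
Leg 2 (N36°W, 1043 m): east 1043 sin 324° = -613.06, north 1043 cos 324° = 843.80
Leg 3 (031°, 2009 m): east 2009 sin 31° = 1034.71, north 2009 cos 31° = 1722.05
Net displacement: 789.35 east, 5182.14 north. Direction back to start is (-789.35, -5182.14): bearing = atan2(-789.35, -5182.14) mod 360° = 188.66° ≈ 189°.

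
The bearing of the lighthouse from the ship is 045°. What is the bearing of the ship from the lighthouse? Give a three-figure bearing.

Back-bearing = 045° + 180° = 225°.

225°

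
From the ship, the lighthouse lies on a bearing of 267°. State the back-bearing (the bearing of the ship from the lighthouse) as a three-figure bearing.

087°

Back-bearing = 267° − 180° = 087°.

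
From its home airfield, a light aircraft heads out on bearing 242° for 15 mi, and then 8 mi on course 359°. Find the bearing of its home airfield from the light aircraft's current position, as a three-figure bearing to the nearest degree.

094°

Leg 1 (242°, 15 mi): east 15 sin 242° = -13.24, north 15 cos 242° = -7.04
Leg 2 (359°, 8 mi): east 8 sin 359° = -0.14, north 8 cos 359° = 8.00
Net displacement: -13.38 east, 0.96 north. Direction back to start is (13.38, -0.96): bearing = atan2(13.38, -0.96) mod 360° = 94.09° ≈ 094°.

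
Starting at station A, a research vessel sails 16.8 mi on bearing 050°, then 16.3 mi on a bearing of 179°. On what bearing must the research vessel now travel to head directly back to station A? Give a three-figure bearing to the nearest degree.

293°

Leg 1 (050°, 16.8 mi): east 16.8 sin 50° = 12.87, north 16.8 cos 50° = 10.80
Leg 2 (179°, 16.3 mi): east 16.3 sin 179° = 0.28, north 16.3 cos 179° = -16.30
Net displacement: 13.15 east, -5.50 north. Direction back to start is (-13.15, 5.50): bearing = atan2(-13.15, 5.50) mod 360° = 292.69° ≈ 293°.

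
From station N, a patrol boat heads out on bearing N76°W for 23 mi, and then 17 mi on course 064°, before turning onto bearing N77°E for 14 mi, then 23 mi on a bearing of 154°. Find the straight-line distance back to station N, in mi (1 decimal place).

Leg 1 (N76°W, 23 mi): east 23 sin 284° = -22.32, north 23 cos 284° = 5.56
Leg 2 (064°, 17 mi): east 17 sin 64° = 15.28, north 17 cos 64° = 7.45
Leg 3 (N77°E, 14 mi): east 14 sin 77° = 13.64, north 14 cos 77° = 3.15
Leg 4 (154°, 23 mi): east 23 sin 154° = 10.08, north 23 cos 154° = -20.67
Net: 16.69 east, -4.51 north. Distance = √((16.69)² + (-4.51)²) = 17.284 mi.

17.3 mi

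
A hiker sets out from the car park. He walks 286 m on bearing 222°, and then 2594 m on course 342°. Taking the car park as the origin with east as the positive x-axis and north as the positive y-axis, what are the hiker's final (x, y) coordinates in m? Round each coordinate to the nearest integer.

Leg 1 (222°, 286 m): east 286 sin 222° = -191.37, north 286 cos 222° = -212.54
Leg 2 (342°, 2594 m): east 2594 sin 342° = -801.59, north 2594 cos 342° = 2467.04
Summing: -992.96 m east, 2254.50 m north → (-993, 2255).

(-993, 2255)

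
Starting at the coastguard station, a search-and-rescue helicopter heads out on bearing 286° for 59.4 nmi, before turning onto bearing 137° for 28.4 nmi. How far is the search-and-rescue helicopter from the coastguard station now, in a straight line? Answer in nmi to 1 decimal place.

Leg 1 (286°, 59.4 nmi): east 59.4 sin 286° = -57.10, north 59.4 cos 286° = 16.37
Leg 2 (137°, 28.4 nmi): east 28.4 sin 137° = 19.37, north 28.4 cos 137° = -20.77
Net: -37.73 east, -4.40 north. Distance = √((-37.73)² + (-4.40)²) = 37.986 nmi.

38.0 nmi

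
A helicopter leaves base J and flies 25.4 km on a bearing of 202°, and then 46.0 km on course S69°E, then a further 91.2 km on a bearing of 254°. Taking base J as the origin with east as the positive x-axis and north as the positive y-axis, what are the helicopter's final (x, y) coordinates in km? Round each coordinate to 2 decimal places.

(-54.24, -65.17)

Leg 1 (202°, 25.4 km): east 25.4 sin 202° = -9.52, north 25.4 cos 202° = -23.55
Leg 2 (S69°E, 46.0 km): east 46.0 sin 111° = 42.94, north 46.0 cos 111° = -16.48
Leg 3 (254°, 91.2 km): east 91.2 sin 254° = -87.67, north 91.2 cos 254° = -25.14
Summing: -54.24 km east, -65.17 km north → (-54.24, -65.17).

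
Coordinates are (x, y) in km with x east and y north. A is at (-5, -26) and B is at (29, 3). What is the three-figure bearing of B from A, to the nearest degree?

050°

Δeast = 29 − -5 = 34.00; Δnorth = 3 − -26 = 29.00.
Bearing = atan2(Δeast, Δnorth) mod 360° = 49.54° ≈ 050°.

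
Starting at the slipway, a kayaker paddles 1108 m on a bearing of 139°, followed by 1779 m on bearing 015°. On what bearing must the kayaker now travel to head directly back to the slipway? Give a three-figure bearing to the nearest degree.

233°

Leg 1 (139°, 1108 m): east 1108 sin 139° = 726.91, north 1108 cos 139° = -836.22
Leg 2 (015°, 1779 m): east 1779 sin 15° = 460.44, north 1779 cos 15° = 1718.38
Net displacement: 1187.35 east, 882.16 north. Direction back to start is (-1187.35, -882.16): bearing = atan2(-1187.35, -882.16) mod 360° = 233.39° ≈ 233°.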